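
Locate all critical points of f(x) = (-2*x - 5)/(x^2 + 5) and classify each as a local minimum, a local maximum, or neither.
f'(x) = 2*(x^2 + 5*x - 5)/(x^4 + 10*x^2 + 25)

Solve f'(x) = 0:
  f'(x) = 2*(x^2 + 5*x - 5)/(x^2 + 5)^2; the denominator is positive wherever f is defined, so f'(x) = 0 ⇔ 2*x^2 + 10*x - 10 = 0.
  Factor: 2*x^2 + 10*x - 10 = 2*(x^2 + 5*x - 5); x^2 + 5*x - 5 = 0 has no rational roots; quadratic formula: x = (-5 ± √45)/2.
  ⇒ x = -3*sqrt(5)/2 - 5/2 ≈ -5.8541, -5/2 + 3*sqrt(5)/2 ≈ 0.8541

f''(x) = 2*(-4*x^2*(2*x + 5) + (6*x + 5)*(x^2 + 5))/(x^2 + 5)^3
Second-derivative test at each critical point:
  f''(-5.8541) = -0.0087 < 0 → local maximum
  f''(0.8541) = 0.4087 > 0 → local minimum

Critical points: x = -3*sqrt(5)/2 - 5/2 ≈ -5.8541 (local maximum); x = -5/2 + 3*sqrt(5)/2 ≈ 0.8541 (local minimum)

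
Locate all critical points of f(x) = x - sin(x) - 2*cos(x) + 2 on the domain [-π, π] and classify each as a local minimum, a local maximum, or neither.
f'(x) = 2*sin(x) - cos(x) + 1

Solve f'(x) = 0 on [-π, π]:
  f'(x) = 0 ⇔ 2*sin(x) - cos(x) = -1. Write the left side as R·cos(x + φ) with R = √((-1)² + (-2)²) = sqrt(5), cos φ = -sqrt(5)/5, sin φ = -2*sqrt(5)/5; then cos(x + φ) = -sqrt(5)/5. Solve for x and keep the solutions lying in [-π, π].
  ⇒ x = -pi + atan(4/3) ≈ -2.2143, 0

f''(x) = sin(x) + 2*cos(x)
Second-derivative test at each critical point:
  f''(-2.2143) = -2 < 0 → local maximum
  f''(0) = 2 > 0 → local minimum

Critical points: x = -pi + atan(4/3) ≈ -2.2143 (local maximum); x = 0 (local minimum)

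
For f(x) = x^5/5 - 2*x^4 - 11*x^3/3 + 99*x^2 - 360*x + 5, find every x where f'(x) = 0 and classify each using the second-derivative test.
f'(x) = x^4 - 8*x^3 - 11*x^2 + 198*x - 360

Solve f'(x) = 0:
  Factor: x^4 - 8*x^3 - 11*x^2 + 198*x - 360 = (x - 6)*(x - 4)*(x - 3)*(x + 5) = 0.
  ⇒ x = -5, 3, 4, 6

f''(x) = 4*x^3 - 24*x^2 - 22*x + 198
Second-derivative test at each critical point:
  f''(-5) = -792 < 0 → local maximum
  f''(3) = 24 > 0 → local minimum
  f''(4) = -18 < 0 → local maximum
  f''(6) = 66 > 0 → local minimum

Critical points: x = -5 (local maximum); x = 3 (local minimum); x = 4 (local maximum); x = 6 (local minimum)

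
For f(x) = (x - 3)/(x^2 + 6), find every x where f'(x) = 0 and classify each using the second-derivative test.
f'(x) = (x^2 - 2*x*(x - 3) + 6)/(x^2 + 6)^2

Solve f'(x) = 0:
  f'(x) = -(x^2 - 6*x - 6)/(x^2 + 6)^2; the denominator is positive wherever f is defined, so f'(x) = 0 ⇔ -x^2 + 6*x + 6 = 0.
  x^2 - 6*x - 6 = 0 has no rational roots; quadratic formula: x = (6 ± √60)/2.
  ⇒ x = 3 - sqrt(15) ≈ -0.8730, 3 + sqrt(15) ≈ 6.8730

f''(x) = 2*(4*x^2*(x - 3) + 3*(1 - x)*(x^2 + 6))/(x^2 + 6)^3
Second-derivative test at each critical point:
  f''(-0.8730) = 0.1694 > 0 → local minimum
  f''(6.8730) = -0.0027 < 0 → local maximum

Critical points: x = 3 - sqrt(15) ≈ -0.8730 (local minimum); x = 3 + sqrt(15) ≈ 6.8730 (local maximum)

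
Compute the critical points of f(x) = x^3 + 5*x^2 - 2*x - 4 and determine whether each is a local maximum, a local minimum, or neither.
f'(x) = 3*x^2 + 10*x - 2

Solve f'(x) = 0:
  3*x^2 + 10*x - 2 = 0 has no rational roots; quadratic formula: x = (-10 ± √124)/6.
  ⇒ x = -sqrt(31)/3 - 5/3 ≈ -3.5226, -5/3 + sqrt(31)/3 ≈ 0.1893

f''(x) = 6*x + 10
Second-derivative test at each critical point:
  f''(-3.5226) = -11.1355 < 0 → local maximum
  f''(0.1893) = 11.1355 > 0 → local minimum

Critical points: x = -sqrt(31)/3 - 5/3 ≈ -3.5226 (local maximum); x = -5/3 + sqrt(31)/3 ≈ 0.1893 (local minimum)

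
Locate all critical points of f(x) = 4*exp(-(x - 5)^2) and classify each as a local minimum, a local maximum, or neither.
f'(x) = 8*(5 - x)*exp(-(x - 5)^2)

Solve f'(x) = 0:
  f'(x) = (40 - 8*x)·exp(-(x - 5)^2) and exp(-(x - 5)^2) > 0 for every x, so f'(x) = 0 ⇔ 40 - 8*x = 0.
  Factor: 40 - 8*x = -8*(x - 5) = 0.
  ⇒ x = 5

f''(x) = 8*(2*(x - 5)^2 - 1)*exp(-(x - 5)^2)
Second-derivative test at each critical point:
  f''(5) = -8 < 0 → local maximum

Critical points: x = 5 (local maximum)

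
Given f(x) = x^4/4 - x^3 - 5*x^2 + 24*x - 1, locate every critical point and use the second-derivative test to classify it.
f'(x) = x^3 - 3*x^2 - 10*x + 24

Solve f'(x) = 0:
  Factor: x^3 - 3*x^2 - 10*x + 24 = (x - 4)*(x - 2)*(x + 3) = 0.
  ⇒ x = -3, 2, 4

f''(x) = 3*x^2 - 6*x - 10
Second-derivative test at each critical point:
  f''(-3) = 35 > 0 → local minimum
  f''(2) = -10 < 0 → local maximum
  f''(4) = 14 > 0 → local minimum

Critical points: x = -3 (local minimum); x = 2 (local maximum); x = 4 (local minimum)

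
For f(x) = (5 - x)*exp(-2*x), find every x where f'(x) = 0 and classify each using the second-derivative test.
f'(x) = (2*x - 11)*exp(-2*x)

Solve f'(x) = 0:
  f'(x) = (2*x - 11)·exp(-2*x) and exp(-2*x) > 0 for every x, so f'(x) = 0 ⇔ 2*x - 11 = 0.
  2*x - 11 = 0.
  ⇒ x = 11/2

f''(x) = 4*(6 - x)*exp(-2*x)
Second-derivative test at each critical point:
  f''(11/2) = 3.340e-05 > 0 → local minimum

Critical points: x = 11/2 (local minimum)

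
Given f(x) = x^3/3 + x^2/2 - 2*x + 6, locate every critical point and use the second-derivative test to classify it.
f'(x) = x^2 + x - 2

Solve f'(x) = 0:
  Factor: x^2 + x - 2 = (x - 1)*(x + 2) = 0.
  ⇒ x = -2, 1

f''(x) = 2*x + 1
Second-derivative test at each critical point:
  f''(-2) = -3 < 0 → local maximum
  f''(1) = 3 > 0 → local minimum

Critical points: x = -2 (local maximum); x = 1 (local minimum)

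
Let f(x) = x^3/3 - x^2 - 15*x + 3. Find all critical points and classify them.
f'(x) = x^2 - 2*x - 15

Solve f'(x) = 0:
  Factor: x^2 - 2*x - 15 = (x - 5)*(x + 3) = 0.
  ⇒ x = -3, 5

f''(x) = 2*x - 2
Second-derivative test at each critical point:
  f''(-3) = -8 < 0 → local maximum
  f''(5) = 8 > 0 → local minimum

Critical points: x = -3 (local maximum); x = 5 (local minimum)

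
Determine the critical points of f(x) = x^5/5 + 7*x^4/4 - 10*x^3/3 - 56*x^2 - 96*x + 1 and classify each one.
f'(x) = x^4 + 7*x^3 - 10*x^2 - 112*x - 96

Solve f'(x) = 0:
  Factor: x^4 + 7*x^3 - 10*x^2 - 112*x - 96 = (x - 4)*(x + 1)*(x + 4)*(x + 6) = 0.
  ⇒ x = -6, -4, -1, 4

f''(x) = 4*x^3 + 21*x^2 - 20*x - 112
Second-derivative test at each critical point:
  f''(-6) = -100 < 0 → local maximum
  f''(-4) = 48 > 0 → local minimum
  f''(-1) = -75 < 0 → local maximum
  f''(4) = 400 > 0 → local minimum

Critical points: x = -6 (local maximum); x = -4 (local minimum); x = -1 (local maximum); x = 4 (local minimum)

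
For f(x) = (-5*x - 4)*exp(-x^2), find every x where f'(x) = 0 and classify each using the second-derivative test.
f'(x) = (2*x*(5*x + 4) - 5)*exp(-x^2)

Solve f'(x) = 0:
  f'(x) = (10*x^2 + 8*x - 5)·exp(-x^2) and exp(-x^2) > 0 for every x, so f'(x) = 0 ⇔ 10*x^2 + 8*x - 5 = 0.
  10*x^2 + 8*x - 5 = 0 has no rational roots; quadratic formula: x = (-8 ± √264)/20.
  ⇒ x = -sqrt(66)/10 - 2/5 ≈ -1.2124, -2/5 + sqrt(66)/10 ≈ 0.4124

f''(x) = 2*(-10*x^3 - 8*x^2 + 15*x + 4)*exp(-x^2)
Second-derivative test at each critical point:
  f''(-1.2124) = -3.7361 < 0 → local maximum
  f''(0.4124) = 13.7069 > 0 → local minimum

Critical points: x = -sqrt(66)/10 - 2/5 ≈ -1.2124 (local maximum); x = -2/5 + sqrt(66)/10 ≈ 0.4124 (local minimum)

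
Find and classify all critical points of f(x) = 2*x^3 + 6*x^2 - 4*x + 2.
f'(x) = 6*x^2 + 12*x - 4

Solve f'(x) = 0:
  Factor: 6*x^2 + 12*x - 4 = 2*(3*x^2 + 6*x - 2); 3*x^2 + 6*x - 2 = 0 has no rational roots; quadratic formula: x = (-6 ± √60)/6.
  ⇒ x = -sqrt(15)/3 - 1 ≈ -2.2910, -1 + sqrt(15)/3 ≈ 0.2910

f''(x) = 12*x + 12
Second-derivative test at each critical point:
  f''(-2.2910) = -15.4919 < 0 → local maximum
  f''(0.2910) = 15.4919 > 0 → local minimum

Critical points: x = -sqrt(15)/3 - 1 ≈ -2.2910 (local maximum); x = -1 + sqrt(15)/3 ≈ 0.2910 (local minimum)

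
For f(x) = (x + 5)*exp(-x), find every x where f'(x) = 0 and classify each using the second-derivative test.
f'(x) = (-x - 4)*exp(-x)

Solve f'(x) = 0:
  f'(x) = (-x - 4)·exp(-x) and exp(-x) > 0 for every x, so f'(x) = 0 ⇔ -x - 4 = 0.
  -x - 4 = 0.
  ⇒ x = -4

f''(x) = (x + 3)*exp(-x)
Second-derivative test at each critical point:
  f''(-4) = -54.5982 < 0 → local maximum

Critical points: x = -4 (local maximum)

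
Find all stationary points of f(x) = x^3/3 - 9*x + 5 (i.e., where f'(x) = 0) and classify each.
f'(x) = x^2 - 9

Solve f'(x) = 0:
  Factor: x^2 - 9 = (x - 3)*(x + 3) = 0.
  ⇒ x = -3, 3

f''(x) = 2*x
Second-derivative test at each critical point:
  f''(-3) = -6 < 0 → local maximum
  f''(3) = 6 > 0 → local minimum

Critical points: x = -3 (local maximum); x = 3 (local minimum)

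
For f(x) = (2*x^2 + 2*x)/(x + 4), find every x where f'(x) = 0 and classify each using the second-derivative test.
f'(x) = 2*(x^2 + 8*x + 4)/(x^2 + 8*x + 16)

Solve f'(x) = 0:
  f'(x) = 2*(x^2 + 8*x + 4)/(x + 4)^2; the denominator is positive wherever f is defined, so f'(x) = 0 ⇔ 2*x^2 + 16*x + 8 = 0.
  Factor: 2*x^2 + 16*x + 8 = 2*(x^2 + 8*x + 4); x^2 + 8*x + 4 = 0 has no rational roots; quadratic formula: x = (-8 ± √48)/2.
  ⇒ x = -4 - 2*sqrt(3) ≈ -7.4641, -4 + 2*sqrt(3) ≈ -0.5359

f''(x) = 48/(x^3 + 12*x^2 + 48*x + 64)
Second-derivative test at each critical point:
  f''(-7.4641) = -1.1547 < 0 → local maximum
  f''(-0.5359) = 1.1547 > 0 → local minimum

Critical points: x = -4 - 2*sqrt(3) ≈ -7.4641 (local maximum); x = -4 + 2*sqrt(3) ≈ -0.5359 (local minimum)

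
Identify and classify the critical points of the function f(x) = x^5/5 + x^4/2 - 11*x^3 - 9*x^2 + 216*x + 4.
f'(x) = x^4 + 2*x^3 - 33*x^2 - 18*x + 216

Solve f'(x) = 0:
  Factor: x^4 + 2*x^3 - 33*x^2 - 18*x + 216 = (x - 4)*(x - 3)*(x + 3)*(x + 6) = 0.
  ⇒ x = -6, -3, 3, 4

f''(x) = 4*x^3 + 6*x^2 - 66*x - 18
Second-derivative test at each critical point:
  f''(-6) = -270 < 0 → local maximum
  f''(-3) = 126 > 0 → local minimum
  f''(3) = -54 < 0 → local maximum
  f''(4) = 70 > 0 → local minimum

Critical points: x = -6 (local maximum); x = -3 (local minimum); x = 3 (local maximum); x = 4 (local minimum)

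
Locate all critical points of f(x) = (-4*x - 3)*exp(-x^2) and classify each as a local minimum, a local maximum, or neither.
f'(x) = 2*(x*(4*x + 3) - 2)*exp(-x^2)

Solve f'(x) = 0:
  f'(x) = (8*x^2 + 6*x - 4)·exp(-x^2) and exp(-x^2) > 0 for every x, so f'(x) = 0 ⇔ 8*x^2 + 6*x - 4 = 0.
  Factor: 8*x^2 + 6*x - 4 = 2*(4*x^2 + 3*x - 2); 4*x^2 + 3*x - 2 = 0 has no rational roots; quadratic formula: x = (-3 ± √41)/8.
  ⇒ x = -sqrt(41)/8 - 3/8 ≈ -1.1754, -3/8 + sqrt(41)/8 ≈ 0.4254

f''(x) = 2*(-8*x^3 - 6*x^2 + 12*x + 3)*exp(-x^2)
Second-derivative test at each critical point:
  f''(-1.1754) = -3.2168 < 0 → local maximum
  f''(0.4254) = 10.6864 > 0 → local minimum

Critical points: x = -sqrt(41)/8 - 3/8 ≈ -1.1754 (local maximum); x = -3/8 + sqrt(41)/8 ≈ 0.4254 (local minimum)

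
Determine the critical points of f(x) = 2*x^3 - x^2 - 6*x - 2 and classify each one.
f'(x) = 6*x^2 - 2*x - 6

Solve f'(x) = 0:
  Factor: 6*x^2 - 2*x - 6 = 2*(3*x^2 - x - 3); 3*x^2 - x - 3 = 0 has no rational roots; quadratic formula: x = (1 ± √37)/6.
  ⇒ x = 1/6 - sqrt(37)/6 ≈ -0.8471, 1/6 + sqrt(37)/6 ≈ 1.1805

f''(x) = 12*x - 2
Second-derivative test at each critical point:
  f''(-0.8471) = -12.1655 < 0 → local maximum
  f''(1.1805) = 12.1655 > 0 → local minimum

Critical points: x = 1/6 - sqrt(37)/6 ≈ -0.8471 (local maximum); x = 1/6 + sqrt(37)/6 ≈ 1.1805 (local minimum)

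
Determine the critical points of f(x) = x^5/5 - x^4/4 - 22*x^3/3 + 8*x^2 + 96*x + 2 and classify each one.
f'(x) = x^4 - x^3 - 22*x^2 + 16*x + 96

Solve f'(x) = 0:
  Factor: x^4 - x^3 - 22*x^2 + 16*x + 96 = (x - 4)*(x - 3)*(x + 2)*(x + 4) = 0.
  ⇒ x = -4, -2, 3, 4

f''(x) = 4*x^3 - 3*x^2 - 44*x + 16
Second-derivative test at each critical point:
  f''(-4) = -112 < 0 → local maximum
  f''(-2) = 60 > 0 → local minimum
  f''(3) = -35 < 0 → local maximum
  f''(4) = 48 > 0 → local minimum

Critical points: x = -4 (local maximum); x = -2 (local minimum); x = 3 (local maximum); x = 4 (local minimum)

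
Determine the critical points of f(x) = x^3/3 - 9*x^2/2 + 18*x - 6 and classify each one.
f'(x) = x^2 - 9*x + 18

Solve f'(x) = 0:
  Factor: x^2 - 9*x + 18 = (x - 6)*(x - 3) = 0.
  ⇒ x = 3, 6

f''(x) = 2*x - 9
Second-derivative test at each critical point:
  f''(3) = -3 < 0 → local maximum
  f''(6) = 3 > 0 → local minimum

Critical points: x = 3 (local maximum); x = 6 (local minimum)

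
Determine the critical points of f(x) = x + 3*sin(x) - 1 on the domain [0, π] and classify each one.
f'(x) = 3*cos(x) + 1

Solve f'(x) = 0 on [0, π]:
  f'(x) = 0 ⇔ cos(x) = -1/3, i.e. x = ±arccos(-1/3) + 2nπ; keep the solutions lying in [0, π].
  ⇒ x = acos(-1/3) ≈ 1.9106

f''(x) = -3*sin(x)
Second-derivative test at each critical point:
  f''(1.9106) = -2.8284 < 0 → local maximum

Critical points: x = acos(-1/3) ≈ 1.9106 (local maximum)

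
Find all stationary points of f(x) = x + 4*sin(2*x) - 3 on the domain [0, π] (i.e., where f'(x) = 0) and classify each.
f'(x) = 8*cos(2*x) + 1

Solve f'(x) = 0 on [0, π]:
  f'(x) = 0 ⇔ cos(2*x) = -1/8, i.e. 2*x = ±arccos(-1/8) + 2nπ; keep the solutions lying in [0, π].
  ⇒ x = acos(-1/8)/2 ≈ 0.8481, pi - acos(-1/8)/2 ≈ 2.2935

f''(x) = -16*sin(2*x)
Second-derivative test at each critical point:
  f''(0.8481) = -15.8745 < 0 → local maximum
  f''(2.2935) = 15.8745 > 0 → local minimum

Critical points: x = acos(-1/8)/2 ≈ 0.8481 (local maximum); x = pi - acos(-1/8)/2 ≈ 2.2935 (local minimum)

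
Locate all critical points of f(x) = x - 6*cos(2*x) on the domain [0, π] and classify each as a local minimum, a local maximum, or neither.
f'(x) = 12*sin(2*x) + 1

Solve f'(x) = 0 on [0, π]:
  f'(x) = 0 ⇔ sin(2*x) = -1/12, i.e. 2*x = arcsin(-1/12) + 2nπ or 2*x = π − arcsin(-1/12) + 2nπ; keep the solutions lying in [0, π].
  ⇒ x = asin(1/12)/2 + pi/2 ≈ 1.6125, pi - asin(1/12)/2 ≈ 3.0999

f''(x) = 24*cos(2*x)
Second-derivative test at each critical point:
  f''(1.6125) = -23.9165 < 0 → local maximum
  f''(3.0999) = 23.9165 > 0 → local minimum

Critical points: x = asin(1/12)/2 + pi/2 ≈ 1.6125 (local maximum); x = pi - asin(1/12)/2 ≈ 3.0999 (local minimum)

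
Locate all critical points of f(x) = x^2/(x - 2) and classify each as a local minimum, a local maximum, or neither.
f'(x) = x*(x - 4)/(x^2 - 4*x + 4)

Solve f'(x) = 0:
  f'(x) = x*(x - 4)/(x - 2)^2; the denominator is positive wherever f is defined, so f'(x) = 0 ⇔ x^2 - 4*x = 0.
  Factor: x^2 - 4*x = x*(x - 4) = 0.
  ⇒ x = 0, 4

f''(x) = 8/(x^3 - 6*x^2 + 12*x - 8)
Second-derivative test at each critical point:
  f''(0) = -1 < 0 → local maximum
  f''(4) = 1 > 0 → local minimum

Critical points: x = 0 (local maximum); x = 4 (local minimum)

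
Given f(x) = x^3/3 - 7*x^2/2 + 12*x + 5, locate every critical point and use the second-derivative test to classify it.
f'(x) = x^2 - 7*x + 12

Solve f'(x) = 0:
  Factor: x^2 - 7*x + 12 = (x - 4)*(x - 3) = 0.
  ⇒ x = 3, 4

f''(x) = 2*x - 7
Second-derivative test at each critical point:
  f''(3) = -1 < 0 → local maximum
  f''(4) = 1 > 0 → local minimum

Critical points: x = 3 (local maximum); x = 4 (local minimum)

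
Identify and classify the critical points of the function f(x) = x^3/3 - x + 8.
f'(x) = x^2 - 1

Solve f'(x) = 0:
  Factor: x^2 - 1 = (x - 1)*(x + 1) = 0.
  ⇒ x = -1, 1

f''(x) = 2*x
Second-derivative test at each critical point:
  f''(-1) = -2 < 0 → local maximum
  f''(1) = 2 > 0 → local minimum

Critical points: x = -1 (local maximum); x = 1 (local minimum)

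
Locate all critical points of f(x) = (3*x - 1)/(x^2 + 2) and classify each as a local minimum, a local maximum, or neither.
f'(x) = (-3*x^2 + 2*x + 6)/(x^4 + 4*x^2 + 4)

Solve f'(x) = 0:
  f'(x) = -(3*x^2 - 2*x - 6)/(x^2 + 2)^2; the denominator is positive wherever f is defined, so f'(x) = 0 ⇔ -3*x^2 + 2*x + 6 = 0.
  3*x^2 - 2*x - 6 = 0 has no rational roots; quadratic formula: x = (2 ± √76)/6.
  ⇒ x = 1/3 - sqrt(19)/3 ≈ -1.1196, 1/3 + sqrt(19)/3 ≈ 1.7863

f''(x) = 2*(4*x^2*(3*x - 1) + (1 - 9*x)*(x^2 + 2))/(x^2 + 2)^3
Second-derivative test at each critical point:
  f''(-1.1196) = 0.8235 > 0 → local minimum
  f''(1.7863) = -0.3235 < 0 → local maximum

Critical points: x = 1/3 - sqrt(19)/3 ≈ -1.1196 (local minimum); x = 1/3 + sqrt(19)/3 ≈ 1.7863 (local maximum)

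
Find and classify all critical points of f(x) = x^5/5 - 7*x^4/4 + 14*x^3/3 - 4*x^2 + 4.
f'(x) = x*(x^3 - 7*x^2 + 14*x - 8)

Solve f'(x) = 0:
  Factor: x^4 - 7*x^3 + 14*x^2 - 8*x = x*(x - 4)*(x - 2)*(x - 1) = 0.
  ⇒ x = 0, 1, 2, 4

f''(x) = 4*x^3 - 21*x^2 + 28*x - 8
Second-derivative test at each critical point:
  f''(0) = -8 < 0 → local maximum
  f''(1) = 3 > 0 → local minimum
  f''(2) = -4 < 0 → local maximum
  f''(4) = 24 > 0 → local minimum

Critical points: x = 0 (local maximum); x = 1 (local minimum); x = 2 (local maximum); x = 4 (local minimum)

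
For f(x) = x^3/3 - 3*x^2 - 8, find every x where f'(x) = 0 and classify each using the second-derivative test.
f'(x) = x*(x - 6)

Solve f'(x) = 0:
  Factor: x^2 - 6*x = x*(x - 6) = 0.
  ⇒ x = 0, 6

f''(x) = 2*x - 6
Second-derivative test at each critical point:
  f''(0) = -6 < 0 → local maximum
  f''(6) = 6 > 0 → local minimum

Critical points: x = 0 (local maximum); x = 6 (local minimum)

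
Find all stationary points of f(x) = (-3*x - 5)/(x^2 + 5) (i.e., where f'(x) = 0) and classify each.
f'(x) = (3*x^2 + 10*x - 15)/(x^4 + 10*x^2 + 25)

Solve f'(x) = 0:
  f'(x) = (3*x^2 + 10*x - 15)/(x^2 + 5)^2; the denominator is positive wherever f is defined, so f'(x) = 0 ⇔ 3*x^2 + 10*x - 15 = 0.
  3*x^2 + 10*x - 15 = 0 has no rational roots; quadratic formula: x = (-10 ± √280)/6.
  ⇒ x = -sqrt(70)/3 - 5/3 ≈ -4.4555, -5/3 + sqrt(70)/3 ≈ 1.1222

f''(x) = 2*(-4*x^2*(3*x + 5) + (9*x + 5)*(x^2 + 5))/(x^2 + 5)^3
Second-derivative test at each critical point:
  f''(-4.4555) = -0.0271 < 0 → local maximum
  f''(1.1222) = 0.4271 > 0 → local minimum

Critical points: x = -sqrt(70)/3 - 5/3 ≈ -4.4555 (local maximum); x = -5/3 + sqrt(70)/3 ≈ 1.1222 (local minimum)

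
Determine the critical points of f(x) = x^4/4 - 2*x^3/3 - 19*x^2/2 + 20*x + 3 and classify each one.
f'(x) = x^3 - 2*x^2 - 19*x + 20

Solve f'(x) = 0:
  Factor: x^3 - 2*x^2 - 19*x + 20 = (x - 5)*(x - 1)*(x + 4) = 0.
  ⇒ x = -4, 1, 5

f''(x) = 3*x^2 - 4*x - 19
Second-derivative test at each critical point:
  f''(-4) = 45 > 0 → local minimum
  f''(1) = -20 < 0 → local maximum
  f''(5) = 36 > 0 → local minimum

Critical points: x = -4 (local minimum); x = 1 (local maximum); x = 5 (local minimum)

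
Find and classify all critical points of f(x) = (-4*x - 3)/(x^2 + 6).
f'(x) = 2*(2*x^2 + 3*x - 12)/(x^4 + 12*x^2 + 36)

Solve f'(x) = 0:
  f'(x) = 2*(2*x^2 + 3*x - 12)/(x^2 + 6)^2; the denominator is positive wherever f is defined, so f'(x) = 0 ⇔ 4*x^2 + 6*x - 24 = 0.
  Factor: 4*x^2 + 6*x - 24 = 2*(2*x^2 + 3*x - 12); 2*x^2 + 3*x - 12 = 0 has no rational roots; quadratic formula: x = (-3 ± √105)/4.
  ⇒ x = -sqrt(105)/4 - 3/4 ≈ -3.3117, -3/4 + sqrt(105)/4 ≈ 1.8117

f''(x) = 2*(-4*x^2*(4*x + 3) + 3*(4*x + 1)*(x^2 + 6))/(x^2 + 6)^3
Second-derivative test at each critical point:
  f''(-3.3117) = -0.0712 < 0 → local maximum
  f''(1.8117) = 0.2379 > 0 → local minimum

Critical points: x = -sqrt(105)/4 - 3/4 ≈ -3.3117 (local maximum); x = -3/4 + sqrt(105)/4 ≈ 1.8117 (local minimum)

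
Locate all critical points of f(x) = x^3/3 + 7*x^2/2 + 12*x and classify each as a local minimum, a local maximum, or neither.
f'(x) = x^2 + 7*x + 12

Solve f'(x) = 0:
  Factor: x^2 + 7*x + 12 = (x + 3)*(x + 4) = 0.
  ⇒ x = -4, -3

f''(x) = 2*x + 7
Second-derivative test at each critical point:
  f''(-4) = -1 < 0 → local maximum
  f''(-3) = 1 > 0 → local minimum

Critical points: x = -4 (local maximum); x = -3 (local minimum)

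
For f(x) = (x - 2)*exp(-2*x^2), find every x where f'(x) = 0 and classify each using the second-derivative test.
f'(x) = (-4*x*(x - 2) + 1)*exp(-2*x^2)

Solve f'(x) = 0:
  f'(x) = (-4*x^2 + 8*x + 1)·exp(-2*x^2) and exp(-2*x^2) > 0 for every x, so f'(x) = 0 ⇔ -4*x^2 + 8*x + 1 = 0.
  4*x^2 - 8*x - 1 = 0 has no rational roots; quadratic formula: x = (8 ± √80)/8.
  ⇒ x = 1 - sqrt(5)/2 ≈ -0.1180, 1 + sqrt(5)/2 ≈ 2.1180

f''(x) = 4*(4*x^2*(x - 2) - 3*x + 2)*exp(-2*x^2)
Second-derivative test at each critical point:
  f''(-0.1180) = 8.6985 > 0 → local minimum
  f''(2.1180) = -0.0011 < 0 → local maximum

Critical points: x = 1 - sqrt(5)/2 ≈ -0.1180 (local minimum); x = 1 + sqrt(5)/2 ≈ 2.1180 (local maximum)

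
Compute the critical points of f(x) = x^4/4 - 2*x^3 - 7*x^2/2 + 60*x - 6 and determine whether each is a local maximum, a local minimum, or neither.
f'(x) = x^3 - 6*x^2 - 7*x + 60

Solve f'(x) = 0:
  Factor: x^3 - 6*x^2 - 7*x + 60 = (x - 5)*(x - 4)*(x + 3) = 0.
  ⇒ x = -3, 4, 5

f''(x) = 3*x^2 - 12*x - 7
Second-derivative test at each critical point:
  f''(-3) = 56 > 0 → local minimum
  f''(4) = -7 < 0 → local maximum
  f''(5) = 8 > 0 → local minimum

Critical points: x = -3 (local minimum); x = 4 (local maximum); x = 5 (local minimum)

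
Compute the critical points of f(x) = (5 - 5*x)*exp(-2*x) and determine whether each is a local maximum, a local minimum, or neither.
f'(x) = 5*(2*x - 3)*exp(-2*x)

Solve f'(x) = 0:
  f'(x) = (10*x - 15)·exp(-2*x) and exp(-2*x) > 0 for every x, so f'(x) = 0 ⇔ 10*x - 15 = 0.
  Factor: 10*x - 15 = 5*(2*x - 3) = 0.
  ⇒ x = 3/2

f''(x) = 20*(2 - x)*exp(-2*x)
Second-derivative test at each critical point:
  f''(3/2) = 0.4979 > 0 → local minimum

Critical points: x = 3/2 (local minimum)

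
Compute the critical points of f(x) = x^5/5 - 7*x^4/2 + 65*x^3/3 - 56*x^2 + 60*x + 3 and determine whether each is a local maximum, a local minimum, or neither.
f'(x) = x^4 - 14*x^3 + 65*x^2 - 112*x + 60

Solve f'(x) = 0:
  Factor: x^4 - 14*x^3 + 65*x^2 - 112*x + 60 = (x - 6)*(x - 5)*(x - 2)*(x - 1) = 0.
  ⇒ x = 1, 2, 5, 6

f''(x) = 4*x^3 - 42*x^2 + 130*x - 112
Second-derivative test at each critical point:
  f''(1) = -20 < 0 → local maximum
  f''(2) = 12 > 0 → local minimum
  f''(5) = -12 < 0 → local maximum
  f''(6) = 20 > 0 → local minimum

Critical points: x = 1 (local maximum); x = 2 (local minimum); x = 5 (local maximum); x = 6 (local minimum)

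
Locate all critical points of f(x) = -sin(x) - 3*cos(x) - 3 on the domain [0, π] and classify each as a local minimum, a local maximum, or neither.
f'(x) = 3*sin(x) - cos(x)

Solve f'(x) = 0 on [0, π]:
  f'(x) = 0 ⇔ -cos(x) = -3*sin(x) ⇔ tan(x) = 1/3, i.e. x = arctan(1/3) + nπ; keep the solutions lying in [0, π].
  ⇒ x = atan(1/3) ≈ 0.3218

f''(x) = sin(x) + 3*cos(x)
Second-derivative test at each critical point:
  f''(0.3218) = 3.1623 > 0 → local minimum

Critical points: x = atan(1/3) ≈ 0.3218 (local minimum)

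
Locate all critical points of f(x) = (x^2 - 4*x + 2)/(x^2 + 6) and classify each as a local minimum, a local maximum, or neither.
f'(x) = 4*(x^2 + 2*x - 6)/(x^4 + 12*x^2 + 36)

Solve f'(x) = 0:
  f'(x) = 4*(x^2 + 2*x - 6)/(x^2 + 6)^2; the denominator is positive wherever f is defined, so f'(x) = 0 ⇔ 4*x^2 + 8*x - 24 = 0.
  Factor: 4*x^2 + 8*x - 24 = 4*(x^2 + 2*x - 6); x^2 + 2*x - 6 = 0 has no rational roots; quadratic formula: x = (-2 ± √28)/2.
  ⇒ x = -sqrt(7) - 1 ≈ -3.6458, -1 + sqrt(7) ≈ 1.6458

f''(x) = 8*(-x^3 - 3*x^2 + 18*x + 6)/(x^6 + 18*x^4 + 108*x^2 + 216)
Second-derivative test at each critical point:
  f''(-3.6458) = -0.0569 < 0 → local maximum
  f''(1.6458) = 0.2791 > 0 → local minimum

Critical points: x = -sqrt(7) - 1 ≈ -3.6458 (local maximum); x = -1 + sqrt(7) ≈ 1.6458 (local minimum)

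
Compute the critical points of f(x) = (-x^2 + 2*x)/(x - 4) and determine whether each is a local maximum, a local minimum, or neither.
f'(x) = (-x^2 + 8*x - 8)/(x^2 - 8*x + 16)

Solve f'(x) = 0:
  f'(x) = -(x^2 - 8*x + 8)/(x - 4)^2; the denominator is positive wherever f is defined, so f'(x) = 0 ⇔ -x^2 + 8*x - 8 = 0.
  x^2 - 8*x + 8 = 0 has no rational roots; quadratic formula: x = (8 ± √32)/2.
  ⇒ x = 4 - 2*sqrt(2) ≈ 1.1716, 2*sqrt(2) + 4 ≈ 6.8284

f''(x) = -16/(x^3 - 12*x^2 + 48*x - 64)
Second-derivative test at each critical point:
  f''(1.1716) = 0.7071 > 0 → local minimum
  f''(6.8284) = -0.7071 < 0 → local maximum

Critical points: x = 4 - 2*sqrt(2) ≈ 1.1716 (local minimum); x = 2*sqrt(2) + 4 ≈ 6.8284 (local maximum)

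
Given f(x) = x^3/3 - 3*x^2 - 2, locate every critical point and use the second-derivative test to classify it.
f'(x) = x*(x - 6)

Solve f'(x) = 0:
  Factor: x^2 - 6*x = x*(x - 6) = 0.
  ⇒ x = 0, 6

f''(x) = 2*x - 6
Second-derivative test at each critical point:
  f''(0) = -6 < 0 → local maximum
  f''(6) = 6 > 0 → local minimum

Critical points: x = 0 (local maximum); x = 6 (local minimum)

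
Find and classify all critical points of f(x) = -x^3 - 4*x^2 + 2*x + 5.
f'(x) = -3*x^2 - 8*x + 2

Solve f'(x) = 0:
  3*x^2 + 8*x - 2 = 0 has no rational roots; quadratic formula: x = (-8 ± √88)/6.
  ⇒ x = -sqrt(22)/3 - 4/3 ≈ -2.8968, -4/3 + sqrt(22)/3 ≈ 0.2301

f''(x) = -6*x - 8
Second-derivative test at each critical point:
  f''(-2.8968) = 9.3808 > 0 → local minimum
  f''(0.2301) = -9.3808 < 0 → local maximum

Critical points: x = -sqrt(22)/3 - 4/3 ≈ -2.8968 (local minimum); x = -4/3 + sqrt(22)/3 ≈ 0.2301 (local maximum)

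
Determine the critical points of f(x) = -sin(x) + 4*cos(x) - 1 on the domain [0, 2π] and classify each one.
f'(x) = -4*sin(x) - cos(x)

Solve f'(x) = 0 on [0, 2π]:
  f'(x) = 0 ⇔ -cos(x) = 4*sin(x) ⇔ tan(x) = -1/4, i.e. x = arctan(-1/4) + nπ; keep the solutions lying in [0, 2π].
  ⇒ x = pi - atan(1/4) ≈ 2.8966, -atan(1/4) + 2*pi ≈ 6.0382

f''(x) = sin(x) - 4*cos(x)
Second-derivative test at each critical point:
  f''(2.8966) = 4.1231 > 0 → local minimum
  f''(6.0382) = -4.1231 < 0 → local maximum

Critical points: x = pi - atan(1/4) ≈ 2.8966 (local minimum); x = -atan(1/4) + 2*pi ≈ 6.0382 (local maximum)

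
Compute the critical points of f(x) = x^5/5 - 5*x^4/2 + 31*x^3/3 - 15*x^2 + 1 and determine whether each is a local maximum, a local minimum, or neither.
f'(x) = x*(x^3 - 10*x^2 + 31*x - 30)

Solve f'(x) = 0:
  Factor: x^4 - 10*x^3 + 31*x^2 - 30*x = x*(x - 5)*(x - 3)*(x - 2) = 0.
  ⇒ x = 0, 2, 3, 5

f''(x) = 4*x^3 - 30*x^2 + 62*x - 30
Second-derivative test at each critical point:
  f''(0) = -30 < 0 → local maximum
  f''(2) = 6 > 0 → local minimum
  f''(3) = -6 < 0 → local maximum
  f''(5) = 30 > 0 → local minimum

Critical points: x = 0 (local maximum); x = 2 (local minimum); x = 3 (local maximum); x = 5 (local minimum)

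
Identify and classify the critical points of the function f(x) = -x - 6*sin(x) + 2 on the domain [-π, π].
f'(x) = -6*cos(x) - 1

Solve f'(x) = 0 on [-π, π]:
  f'(x) = 0 ⇔ cos(x) = -1/6, i.e. x = ±arccos(-1/6) + 2nπ; keep the solutions lying in [-π, π].
  ⇒ x = -acos(-1/6) ≈ -1.7382, acos(-1/6) ≈ 1.7382

f''(x) = 6*sin(x)
Second-derivative test at each critical point:
  f''(-1.7382) = -5.9161 < 0 → local maximum
  f''(1.7382) = 5.9161 > 0 → local minimum

Critical points: x = -acos(-1/6) ≈ -1.7382 (local maximum); x = acos(-1/6) ≈ 1.7382 (local minimum)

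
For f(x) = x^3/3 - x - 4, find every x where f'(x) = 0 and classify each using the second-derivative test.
f'(x) = x^2 - 1

Solve f'(x) = 0:
  Factor: x^2 - 1 = (x - 1)*(x + 1) = 0.
  ⇒ x = -1, 1

f''(x) = 2*x
Second-derivative test at each critical point:
  f''(-1) = -2 < 0 → local maximum
  f''(1) = 2 > 0 → local minimum

Critical points: x = -1 (local maximum); x = 1 (local minimum)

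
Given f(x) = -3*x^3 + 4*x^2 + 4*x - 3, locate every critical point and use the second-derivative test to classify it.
f'(x) = -9*x^2 + 8*x + 4

Solve f'(x) = 0:
  9*x^2 - 8*x - 4 = 0 has no rational roots; quadratic formula: x = (8 ± √208)/18.
  ⇒ x = 4/9 - 2*sqrt(13)/9 ≈ -0.3568, 4/9 + 2*sqrt(13)/9 ≈ 1.2457

f''(x) = 8 - 18*x
Second-derivative test at each critical point:
  f''(-0.3568) = 14.4222 > 0 → local minimum
  f''(1.2457) = -14.4222 < 0 → local maximum

Critical points: x = 4/9 - 2*sqrt(13)/9 ≈ -0.3568 (local minimum); x = 4/9 + 2*sqrt(13)/9 ≈ 1.2457 (local maximum)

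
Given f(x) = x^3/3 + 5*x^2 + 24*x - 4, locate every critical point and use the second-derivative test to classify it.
f'(x) = x^2 + 10*x + 24

Solve f'(x) = 0:
  Factor: x^2 + 10*x + 24 = (x + 4)*(x + 6) = 0.
  ⇒ x = -6, -4

f''(x) = 2*x + 10
Second-derivative test at each critical point:
  f''(-6) = -2 < 0 → local maximum
  f''(-4) = 2 > 0 → local minimum

Critical points: x = -6 (local maximum); x = -4 (local minimum)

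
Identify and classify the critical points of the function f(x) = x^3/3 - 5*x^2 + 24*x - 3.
f'(x) = x^2 - 10*x + 24

Solve f'(x) = 0:
  Factor: x^2 - 10*x + 24 = (x - 6)*(x - 4) = 0.
  ⇒ x = 4, 6

f''(x) = 2*x - 10
Second-derivative test at each critical point:
  f''(4) = -2 < 0 → local maximum
  f''(6) = 2 > 0 → local minimum

Critical points: x = 4 (local maximum); x = 6 (local minimum)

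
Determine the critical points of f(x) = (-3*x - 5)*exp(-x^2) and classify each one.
f'(x) = (2*x*(3*x + 5) - 3)*exp(-x^2)

Solve f'(x) = 0:
  f'(x) = (6*x^2 + 10*x - 3)·exp(-x^2) and exp(-x^2) > 0 for every x, so f'(x) = 0 ⇔ 6*x^2 + 10*x - 3 = 0.
  6*x^2 + 10*x - 3 = 0 has no rational roots; quadratic formula: x = (-10 ± √172)/12.
  ⇒ x = -sqrt(43)/6 - 5/6 ≈ -1.9262, -5/6 + sqrt(43)/6 ≈ 0.2596

f''(x) = 2*(-6*x^3 - 10*x^2 + 9*x + 5)*exp(-x^2)
Second-derivative test at each critical point:
  f''(-1.9262) = -0.3209 < 0 → local maximum
  f''(0.2596) = 12.2603 > 0 → local minimum

Critical points: x = -sqrt(43)/6 - 5/6 ≈ -1.9262 (local maximum); x = -5/6 + sqrt(43)/6 ≈ 0.2596 (local minimum)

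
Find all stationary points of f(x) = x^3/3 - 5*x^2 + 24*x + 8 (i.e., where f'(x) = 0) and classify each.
f'(x) = x^2 - 10*x + 24

Solve f'(x) = 0:
  Factor: x^2 - 10*x + 24 = (x - 6)*(x - 4) = 0.
  ⇒ x = 4, 6

f''(x) = 2*x - 10
Second-derivative test at each critical point:
  f''(4) = -2 < 0 → local maximum
  f''(6) = 2 > 0 → local minimum

Critical points: x = 4 (local maximum); x = 6 (local minimum)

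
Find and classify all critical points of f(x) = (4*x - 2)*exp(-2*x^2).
f'(x) = 4*(-2*x*(2*x - 1) + 1)*exp(-2*x^2)

Solve f'(x) = 0:
  f'(x) = (-16*x^2 + 8*x + 4)·exp(-2*x^2) and exp(-2*x^2) > 0 for every x, so f'(x) = 0 ⇔ -16*x^2 + 8*x + 4 = 0.
  Factor: -16*x^2 + 8*x + 4 = -4*(4*x^2 - 2*x - 1); 4*x^2 - 2*x - 1 = 0 has no rational roots; quadratic formula: x = (2 ± √20)/8.
  ⇒ x = 1/4 - sqrt(5)/4 ≈ -0.3090, 1/4 + sqrt(5)/4 ≈ 0.8090

f''(x) = 8*(4*x^2*(2*x - 1) - 6*x + 1)*exp(-2*x^2)
Second-derivative test at each critical point:
  f''(-0.3090) = 14.7786 > 0 → local minimum
  f''(0.8090) = -4.8314 < 0 → local maximum

Critical points: x = 1/4 - sqrt(5)/4 ≈ -0.3090 (local minimum); x = 1/4 + sqrt(5)/4 ≈ 0.8090 (local maximum)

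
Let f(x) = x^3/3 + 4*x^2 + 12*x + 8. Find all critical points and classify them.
f'(x) = x^2 + 8*x + 12

Solve f'(x) = 0:
  Factor: x^2 + 8*x + 12 = (x + 2)*(x + 6) = 0.
  ⇒ x = -6, -2

f''(x) = 2*x + 8
Second-derivative test at each critical point:
  f''(-6) = -4 < 0 → local maximum
  f''(-2) = 4 > 0 → local minimum

Critical points: x = -6 (local maximum); x = -2 (local minimum)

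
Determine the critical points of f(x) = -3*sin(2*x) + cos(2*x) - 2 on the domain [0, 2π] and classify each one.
f'(x) = -2*sin(2*x) - 6*cos(2*x)

Solve f'(x) = 0 on [0, 2π]:
  f'(x) = 0 ⇔ -3*cos(2*x) = sin(2*x) ⇔ tan(2*x) = -3, i.e. 2*x = arctan(-3) + nπ; keep the solutions lying in [0, 2π].
  ⇒ x = -atan(3)/2 + pi/2 ≈ 0.9463, pi - atan(3)/2 ≈ 2.5171, -atan(3)/2 + 3*pi/2 ≈ 4.0879, -atan(3)/2 + 2*pi ≈ 5.6587

f''(x) = 12*sin(2*x) - 4*cos(2*x)
Second-derivative test at each critical point:
  f''(0.9463) = 12.6491 > 0 → local minimum
  f''(2.5171) = -12.6491 < 0 → local maximum
  f''(4.0879) = 12.6491 > 0 → local minimum
  f''(5.6587) = -12.6491 < 0 → local maximum

Critical points: x = -atan(3)/2 + pi/2 ≈ 0.9463 (local minimum); x = pi - atan(3)/2 ≈ 2.5171 (local maximum); x = -atan(3)/2 + 3*pi/2 ≈ 4.0879 (local minimum); x = -atan(3)/2 + 2*pi ≈ 5.6587 (local maximum)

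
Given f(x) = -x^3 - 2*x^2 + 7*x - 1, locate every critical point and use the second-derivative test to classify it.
f'(x) = -3*x^2 - 4*x + 7

Solve f'(x) = 0:
  Factor: -3*x^2 - 4*x + 7 = -(x - 1)*(3*x + 7) = 0.
  ⇒ x = -7/3, 1

f''(x) = -6*x - 4
Second-derivative test at each critical point:
  f''(-7/3) = 10 > 0 → local minimum
  f''(1) = -10 < 0 → local maximum

Critical points: x = -7/3 (local minimum); x = 1 (local maximum)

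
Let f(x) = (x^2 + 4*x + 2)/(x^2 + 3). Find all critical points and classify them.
f'(x) = 2*(-2*x^2 + x + 6)/(x^4 + 6*x^2 + 9)

Solve f'(x) = 0:
  f'(x) = -2*(x - 2)*(2*x + 3)/(x^2 + 3)^2; the denominator is positive wherever f is defined, so f'(x) = 0 ⇔ -4*x^2 + 2*x + 12 = 0.
  Factor: -4*x^2 + 2*x + 12 = -2*(x - 2)*(2*x + 3) = 0.
  ⇒ x = -3/2, 2

f''(x) = 2*(4*x^3 - 3*x^2 - 36*x + 3)/(x^6 + 9*x^4 + 27*x^2 + 27)
Second-derivative test at each critical point:
  f''(-3/2) = 32/63 > 0 → local minimum
  f''(2) = -2/7 < 0 → local maximum

Critical points: x = -3/2 (local minimum); x = 2 (local maximum)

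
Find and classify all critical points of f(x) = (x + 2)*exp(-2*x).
f'(x) = (-2*x - 3)*exp(-2*x)

Solve f'(x) = 0:
  f'(x) = (-2*x - 3)·exp(-2*x) and exp(-2*x) > 0 for every x, so f'(x) = 0 ⇔ -2*x - 3 = 0.
  -2*x - 3 = 0.
  ⇒ x = -3/2

f''(x) = 4*(x + 1)*exp(-2*x)
Second-derivative test at each critical point:
  f''(-3/2) = -40.1711 < 0 → local maximum

Critical points: x = -3/2 (local maximum)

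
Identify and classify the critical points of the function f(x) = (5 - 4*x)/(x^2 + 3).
f'(x) = 2*(2*x^2 - 5*x - 6)/(x^4 + 6*x^2 + 9)

Solve f'(x) = 0:
  f'(x) = 2*(2*x^2 - 5*x - 6)/(x^2 + 3)^2; the denominator is positive wherever f is defined, so f'(x) = 0 ⇔ 4*x^2 - 10*x - 12 = 0.
  Factor: 4*x^2 - 10*x - 12 = 2*(2*x^2 - 5*x - 6); 2*x^2 - 5*x - 6 = 0 has no rational roots; quadratic formula: x = (5 ± √73)/4.
  ⇒ x = 5/4 - sqrt(73)/4 ≈ -0.8860, 5/4 + sqrt(73)/4 ≈ 3.3860

f''(x) = 2*(4*x^2*(5 - 4*x) + (12*x - 5)*(x^2 + 3))/(x^2 + 3)^3
Second-derivative test at each critical point:
  f''(-0.8860) = -1.1928 < 0 → local maximum
  f''(3.3860) = 0.0817 > 0 → local minimum

Critical points: x = 5/4 - sqrt(73)/4 ≈ -0.8860 (local maximum); x = 5/4 + sqrt(73)/4 ≈ 3.3860 (local minimum)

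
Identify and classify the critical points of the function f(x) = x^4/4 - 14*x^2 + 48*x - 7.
f'(x) = x^3 - 28*x + 48

Solve f'(x) = 0:
  Factor: x^3 - 28*x + 48 = (x - 4)*(x - 2)*(x + 6) = 0.
  ⇒ x = -6, 2, 4

f''(x) = 3*x^2 - 28
Second-derivative test at each critical point:
  f''(-6) = 80 > 0 → local minimum
  f''(2) = -16 < 0 → local maximum
  f''(4) = 20 > 0 → local minimum

Critical points: x = -6 (local minimum); x = 2 (local maximum); x = 4 (local minimum)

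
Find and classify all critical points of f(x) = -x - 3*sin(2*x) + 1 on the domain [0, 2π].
f'(x) = 12*sin(x)^2 - 7

Solve f'(x) = 0 on [0, 2π]:
  f'(x) = 0 ⇔ cos(2*x) = -1/6, i.e. 2*x = ±arccos(-1/6) + 2nπ; keep the solutions lying in [0, 2π].
  ⇒ x = acos(-1/6)/2 ≈ 0.8691, pi - acos(-1/6)/2 ≈ 2.2725, acos(-1/6)/2 + pi ≈ 4.0107, -acos(-1/6)/2 + 2*pi ≈ 5.4141

f''(x) = 12*sin(2*x)
Second-derivative test at each critical point:
  f''(0.8691) = 11.8322 > 0 → local minimum
  f''(2.2725) = -11.8322 < 0 → local maximum
  f''(4.0107) = 11.8322 > 0 → local minimum
  f''(5.4141) = -11.8322 < 0 → local maximum

Critical points: x = acos(-1/6)/2 ≈ 0.8691 (local minimum); x = pi - acos(-1/6)/2 ≈ 2.2725 (local maximum); x = acos(-1/6)/2 + pi ≈ 4.0107 (local minimum); x = -acos(-1/6)/2 + 2*pi ≈ 5.4141 (local maximum)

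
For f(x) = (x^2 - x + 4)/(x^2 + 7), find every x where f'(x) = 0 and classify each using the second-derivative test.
f'(x) = (x^2 + 6*x - 7)/(x^4 + 14*x^2 + 49)

Solve f'(x) = 0:
  f'(x) = (x - 1)*(x + 7)/(x^2 + 7)^2; the denominator is positive wherever f is defined, so f'(x) = 0 ⇔ x^2 + 6*x - 7 = 0.
  Factor: x^2 + 6*x - 7 = (x - 1)*(x + 7) = 0.
  ⇒ x = -7, 1

f''(x) = 2*(-x^3 - 9*x^2 + 21*x + 21)/(x^6 + 21*x^4 + 147*x^2 + 343)
Second-derivative test at each critical point:
  f''(-7) = -1/392 < 0 → local maximum
  f''(1) = 1/8 > 0 → local minimum

Critical points: x = -7 (local maximum); x = 1 (local minimum)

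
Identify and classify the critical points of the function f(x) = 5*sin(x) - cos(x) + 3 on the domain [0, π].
f'(x) = sin(x) + 5*cos(x)

Solve f'(x) = 0 on [0, π]:
  f'(x) = 0 ⇔ 5*cos(x) = -sin(x) ⇔ tan(x) = -5, i.e. x = arctan(-5) + nπ; keep the solutions lying in [0, π].
  ⇒ x = pi - atan(5) ≈ 1.7682

f''(x) = -5*sin(x) + cos(x)
Second-derivative test at each critical point:
  f''(1.7682) = -5.0990 < 0 → local maximum

Critical points: x = pi - atan(5) ≈ 1.7682 (local maximum)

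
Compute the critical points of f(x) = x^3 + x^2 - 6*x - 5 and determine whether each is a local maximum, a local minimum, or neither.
f'(x) = 3*x^2 + 2*x - 6

Solve f'(x) = 0:
  3*x^2 + 2*x - 6 = 0 has no rational roots; quadratic formula: x = (-2 ± √76)/6.
  ⇒ x = -sqrt(19)/3 - 1/3 ≈ -1.7863, -1/3 + sqrt(19)/3 ≈ 1.1196

f''(x) = 6*x + 2
Second-derivative test at each critical point:
  f''(-1.7863) = -8.7178 < 0 → local maximum
  f''(1.1196) = 8.7178 > 0 → local minimum

Critical points: x = -sqrt(19)/3 - 1/3 ≈ -1.7863 (local maximum); x = -1/3 + sqrt(19)/3 ≈ 1.1196 (local minimum)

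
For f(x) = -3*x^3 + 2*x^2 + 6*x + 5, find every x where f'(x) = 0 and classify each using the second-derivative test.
f'(x) = -9*x^2 + 4*x + 6

Solve f'(x) = 0:
  9*x^2 - 4*x - 6 = 0 has no rational roots; quadratic formula: x = (4 ± √232)/18.
  ⇒ x = 2/9 - sqrt(58)/9 ≈ -0.6240, 2/9 + sqrt(58)/9 ≈ 1.0684

f''(x) = 4 - 18*x
Second-derivative test at each critical point:
  f''(-0.6240) = 15.2315 > 0 → local minimum
  f''(1.0684) = -15.2315 < 0 → local maximum

Critical points: x = 2/9 - sqrt(58)/9 ≈ -0.6240 (local minimum); x = 2/9 + sqrt(58)/9 ≈ 1.0684 (local maximum)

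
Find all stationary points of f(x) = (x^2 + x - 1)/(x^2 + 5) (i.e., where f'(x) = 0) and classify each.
f'(x) = (-x^2 + 12*x + 5)/(x^4 + 10*x^2 + 25)

Solve f'(x) = 0:
  f'(x) = -(x^2 - 12*x - 5)/(x^2 + 5)^2; the denominator is positive wherever f is defined, so f'(x) = 0 ⇔ -x^2 + 12*x + 5 = 0.
  x^2 - 12*x - 5 = 0 has no rational roots; quadratic formula: x = (12 ± √164)/2.
  ⇒ x = 6 - sqrt(41) ≈ -0.4031, 6 + sqrt(41) ≈ 12.4031

f''(x) = 2*(x^3 - 18*x^2 - 15*x + 30)/(x^6 + 15*x^4 + 75*x^2 + 125)
Second-derivative test at each critical point:
  f''(-0.4031) = 0.4805 > 0 → local minimum
  f''(12.4031) = -0.0005 < 0 → local maximum

Critical points: x = 6 - sqrt(41) ≈ -0.4031 (local minimum); x = 6 + sqrt(41) ≈ 12.4031 (local maximum)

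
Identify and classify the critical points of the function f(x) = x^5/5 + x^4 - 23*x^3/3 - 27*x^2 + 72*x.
f'(x) = x^4 + 4*x^3 - 23*x^2 - 54*x + 72

Solve f'(x) = 0:
  Factor: x^4 + 4*x^3 - 23*x^2 - 54*x + 72 = (x - 4)*(x - 1)*(x + 3)*(x + 6) = 0.
  ⇒ x = -6, -3, 1, 4

f''(x) = 4*x^3 + 12*x^2 - 46*x - 54
Second-derivative test at each critical point:
  f''(-6) = -210 < 0 → local maximum
  f''(-3) = 84 > 0 → local minimum
  f''(1) = -84 < 0 → local maximum
  f''(4) = 210 > 0 → local minimum

Critical points: x = -6 (local maximum); x = -3 (local minimum); x = 1 (local maximum); x = 4 (local minimum)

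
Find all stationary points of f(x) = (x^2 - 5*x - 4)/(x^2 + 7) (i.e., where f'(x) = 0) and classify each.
f'(x) = (5*x^2 + 22*x - 35)/(x^4 + 14*x^2 + 49)

Solve f'(x) = 0:
  f'(x) = (5*x^2 + 22*x - 35)/(x^2 + 7)^2; the denominator is positive wherever f is defined, so f'(x) = 0 ⇔ 5*x^2 + 22*x - 35 = 0.
  5*x^2 + 22*x - 35 = 0 has no rational roots; quadratic formula: x = (-22 ± √1184)/10.
  ⇒ x = -2*sqrt(74)/5 - 11/5 ≈ -5.6409, -11/5 + 2*sqrt(74)/5 ≈ 1.2409

f''(x) = 2*(-5*x^3 - 33*x^2 + 105*x + 77)/(x^6 + 21*x^4 + 147*x^2 + 343)
Second-derivative test at each critical point:
  f''(-5.6409) = -0.0228 < 0 → local maximum
  f''(1.2409) = 0.4718 > 0 → local minimum

Critical points: x = -2*sqrt(74)/5 - 11/5 ≈ -5.6409 (local maximum); x = -11/5 + 2*sqrt(74)/5 ≈ 1.2409 (local minimum)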